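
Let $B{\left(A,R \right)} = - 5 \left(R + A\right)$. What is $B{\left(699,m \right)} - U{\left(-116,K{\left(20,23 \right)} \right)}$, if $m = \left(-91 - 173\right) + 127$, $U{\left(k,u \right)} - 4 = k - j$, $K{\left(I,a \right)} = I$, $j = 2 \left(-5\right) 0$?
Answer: $-2698$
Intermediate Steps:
$j = 0$ ($j = \left(-10\right) 0 = 0$)
$U{\left(k,u \right)} = 4 + k$ ($U{\left(k,u \right)} = 4 + \left(k - 0\right) = 4 + \left(k + 0\right) = 4 + k$)
$m = -137$ ($m = -264 + 127 = -137$)
$B{\left(A,R \right)} = - 5 A - 5 R$ ($B{\left(A,R \right)} = - 5 \left(A + R\right) = - 5 A - 5 R$)
$B{\left(699,m \right)} - U{\left(-116,K{\left(20,23 \right)} \right)} = \left(\left(-5\right) 699 - -685\right) - \left(4 - 116\right) = \left(-3495 + 685\right) - -112 = -2810 + 112 = -2698$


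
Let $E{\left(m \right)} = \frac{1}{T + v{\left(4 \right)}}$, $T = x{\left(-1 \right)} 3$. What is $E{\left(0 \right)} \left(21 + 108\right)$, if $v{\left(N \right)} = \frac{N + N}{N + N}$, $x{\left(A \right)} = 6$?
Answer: $\frac{129}{19} \approx 6.7895$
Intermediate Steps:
$v{\left(N \right)} = 1$ ($v{\left(N \right)} = \frac{2 N}{2 N} = 2 N \frac{1}{2 N} = 1$)
$T = 18$ ($T = 6 \cdot 3 = 18$)
$E{\left(m \right)} = \frac{1}{19}$ ($E{\left(m \right)} = \frac{1}{18 + 1} = \frac{1}{19}$)
$E{\left(0 \right)} \left(21 + 108\right) = \frac{21 + 108}{19} = \frac{1}{19} \cdot 129 = \frac{129}{19}$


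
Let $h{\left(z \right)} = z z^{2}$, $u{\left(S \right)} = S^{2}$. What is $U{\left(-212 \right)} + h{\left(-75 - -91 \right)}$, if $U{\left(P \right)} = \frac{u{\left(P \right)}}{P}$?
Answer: $3884$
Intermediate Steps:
$U{\left(P \right)} = P$ ($U{\left(P \right)} = \frac{P^{2}}{P} = P$)
$h{\left(z \right)} = z^{3}$
$U{\left(-212 \right)} + h{\left(-75 - -91 \right)} = -212 + \left(-75 - -91\right)^{3} = -212 + \left(-75 + 91\right)^{3} = -212 + 16^{3} = -212 + 4096 = 3884$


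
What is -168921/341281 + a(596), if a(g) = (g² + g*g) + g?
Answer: 242660177947/341281 ≈ 7.1103e+5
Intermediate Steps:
a(g) = g + 2*g² (a(g) = (g² + g²) + g = 2*g² + g = g + 2*g²)
-168921/341281 + a(596) = -168921/341281 + 596*(1 + 2*596) = -168921*1/341281 + 596*(1 + 1192) = -168921/341281 + 596*1193 = -168921/341281 + 711028 = 242660177947/341281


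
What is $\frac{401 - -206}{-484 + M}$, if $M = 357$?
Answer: $- \frac{607}{127} \approx -4.7795$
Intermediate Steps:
$\frac{401 - -206}{-484 + M} = \frac{401 - -206}{-484 + 357} = \frac{401 + \left(-6 + 212\right)}{-127} = \left(401 + 206\right) \left(- \frac{1}{127}\right) = 607 \left(- \frac{1}{127}\right) = - \frac{607}{127}$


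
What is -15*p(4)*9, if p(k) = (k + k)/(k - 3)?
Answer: -1080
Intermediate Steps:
p(k) = 2*k/(-3 + k) (p(k) = (2*k)/(-3 + k) = 2*k/(-3 + k))
-15*p(4)*9 = -30*4/(-3 + 4)*9 = -30*4/1*9 = -30*4*9 = -15*8*9 = -120*9 = -1080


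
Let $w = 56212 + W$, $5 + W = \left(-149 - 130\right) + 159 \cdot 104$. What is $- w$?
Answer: $-72464$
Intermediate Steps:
$W = 16252$ ($W = -5 + \left(\left(-149 - 130\right) + 159 \cdot 104\right) = -5 + \left(-279 + 16536\right) = -5 + 16257 = 16252$)
$w = 72464$ ($w = 56212 + 16252 = 72464$)
$- w = \left(-1\right) 72464 = -72464$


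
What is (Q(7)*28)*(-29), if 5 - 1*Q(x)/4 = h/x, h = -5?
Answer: -18560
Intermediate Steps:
Q(x) = 20 + 20/x (Q(x) = 20 - (-20)/x = 20 + 20/x)
(Q(7)*28)*(-29) = ((20 + 20/7)*28)*(-29) = ((160/7)*28)*(-29) = 640*(-29) = -18560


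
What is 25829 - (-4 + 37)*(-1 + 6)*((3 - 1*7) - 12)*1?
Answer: 28469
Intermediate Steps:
25829 - (-4 + 37)*(-1 + 6)*((3 - 1*7) - 12)*1 = 25829 - 33*5*((3 - 7) - 12)*1 = 25829 - 165*(-4 - 12)*1 = 25829 - 165*(-16*1) = 25829 - 165*(-16) = 25829 - 1*(-2640) = 25829 + 2640 = 28469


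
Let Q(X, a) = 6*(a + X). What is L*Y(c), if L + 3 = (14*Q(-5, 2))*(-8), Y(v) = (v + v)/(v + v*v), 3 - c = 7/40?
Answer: 53680/51 ≈ 1052.5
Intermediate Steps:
Q(X, a) = 6*X + 6*a (Q(X, a) = 6*(X + a) = 6*X + 6*a)
c = 113/40 (c = 3 - 7/40 = 113/40 ≈ 2.8250)
Y(v) = 2*v/(v + v**2) (Y(v) = (2*v)/(v + v**2) = 2*v/(v + v**2))
L = 2013 (L = -3 + (14*(6*(-5) + 6*2))*(-8) = -3 + (14*(-30 + 12))*(-8) = -3 + (14*(-18))*(-8) = -3 - 252*(-8) = -3 + 2016 = 2013)
L*Y(c) = 2013*(2/(1 + 113/40)) = 2013*(2/(153/40)) = 2013*(2*(40/153)) = 2013*(80/153) = 53680/51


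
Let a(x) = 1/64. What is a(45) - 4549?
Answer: -291135/64 ≈ -4549.0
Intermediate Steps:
a(x) = 1/64
a(45) - 4549 = 1/64 - 4549 = -291135/64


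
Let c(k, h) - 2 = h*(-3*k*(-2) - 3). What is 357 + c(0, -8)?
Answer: 383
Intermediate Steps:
c(k, h) = 2 + h*(-3 + 6*k) (c(k, h) = 2 + h*(-3*k*(-2) - 3) = 2 + h*(6*k - 3) = 2 + h*(-3 + 6*k))
357 + c(0, -8) = 357 + (2 - 3*(-8) + 6*(-8)*0) = 357 + (2 + 24 + 0) = 357 + 26 = 383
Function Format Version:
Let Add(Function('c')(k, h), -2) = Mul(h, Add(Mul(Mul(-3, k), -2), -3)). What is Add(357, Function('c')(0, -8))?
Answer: 383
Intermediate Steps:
Function('c')(k, h) = Add(2, Mul(h, Add(-3, Mul(6, k)))) (Function('c')(k, h) = Add(2, Mul(h, Add(Mul(Mul(-3, k), -2), -3))) = Add(2, Mul(h, Add(Mul(6, k), -3))) = Add(2, Mul(h, Add(-3, Mul(6, k)))))
Add(357, Function('c')(0, -8)) = Add(357, Add(2, Mul(-3, -8), Mul(6, -8, 0))) = Add(357, Add(2, 24, 0)) = Add(357, 26) = 383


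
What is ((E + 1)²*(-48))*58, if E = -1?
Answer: 0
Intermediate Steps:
((E + 1)²*(-48))*58 = ((-1 + 1)²*(-48))*58 = (0²*(-48))*58 = (0*(-48))*58 = 0*58 = 0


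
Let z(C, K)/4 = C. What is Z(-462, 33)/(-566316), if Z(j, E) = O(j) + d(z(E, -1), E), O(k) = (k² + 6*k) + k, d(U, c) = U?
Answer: -35057/94386 ≈ -0.37142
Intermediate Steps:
z(C, K) = 4*C
O(k) = k² + 7*k
Z(j, E) = 4*E + j*(7 + j) (Z(j, E) = j*(7 + j) + 4*E = 4*E + j*(7 + j))
Z(-462, 33)/(-566316) = (4*33 - 462*(7 - 462))/(-566316) = (132 - 462*(-455))*(-1/566316) = (132 + 210210)*(-1/566316) = 210342*(-1/566316) = -35057/94386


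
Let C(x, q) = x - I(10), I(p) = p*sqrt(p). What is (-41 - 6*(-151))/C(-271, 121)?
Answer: -234415/72441 + 8650*sqrt(10)/72441 ≈ -2.8583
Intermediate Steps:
I(p) = p**(3/2)
C(x, q) = x - 10*sqrt(10) (C(x, q) = x - 10**(3/2) = x - 10*sqrt(10))
(-41 - 6*(-151))/C(-271, 121) = (-41 - 6*(-151))/(-271 - 10*sqrt(10)) = (-41 + 906)/(-271 - 10*sqrt(10)) = 865/(-271 - 10*sqrt(10))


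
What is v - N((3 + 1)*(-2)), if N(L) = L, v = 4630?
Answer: 4638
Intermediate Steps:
v - N((3 + 1)*(-2)) = 4630 - (3 + 1)*(-2) = 4630 - 4*(-2) = 4630 - 1*(-8) = 4630 + 8 = 4638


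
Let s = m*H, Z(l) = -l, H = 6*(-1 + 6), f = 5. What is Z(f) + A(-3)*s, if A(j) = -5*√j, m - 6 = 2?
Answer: -5 - 1200*I*√3 ≈ -5.0 - 2078.5*I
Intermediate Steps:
m = 8 (m = 6 + 2 = 8)
H = 30 (H = 6*5 = 30)
s = 240 (s = 8*30 = 240)
Z(f) + A(-3)*s = -1*5 - 5*I*√3*240 = -5 - 5*I*√3*240 = -5 - 1200*I*√3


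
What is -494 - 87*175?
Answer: -15719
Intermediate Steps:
-494 - 87*175 = -494 - 15225 = -15719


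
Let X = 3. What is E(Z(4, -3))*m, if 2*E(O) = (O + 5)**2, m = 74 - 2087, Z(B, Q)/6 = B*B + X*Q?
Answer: -4446717/2 ≈ -2.2234e+6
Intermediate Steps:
Z(B, Q) = 6*B**2 + 18*Q (Z(B, Q) = 6*(B*B + 3*Q) = 6*(B**2 + 3*Q) = 6*B**2 + 18*Q)
m = -2013
E(O) = (5 + O)**2/2 (E(O) = (O + 5)**2/2 = (5 + O)**2/2)
E(Z(4, -3))*m = ((5 + (6*4**2 + 18*(-3)))**2/2)*(-2013) = ((5 + (6*16 - 54))**2/2)*(-2013) = ((5 + (96 - 54))**2/2)*(-2013) = ((5 + 42)**2/2)*(-2013) = ((1/2)*47**2)*(-2013) = ((1/2)*2209)*(-2013) = (2209/2)*(-2013) = -4446717/2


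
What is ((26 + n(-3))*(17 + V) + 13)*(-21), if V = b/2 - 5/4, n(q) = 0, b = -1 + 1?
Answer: -17745/2 ≈ -8872.5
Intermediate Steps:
b = 0
V = -5/4 (V = 0/2 - 5/4 = 0*(½) - 5*¼ = 0 - 5/4 = -5/4 ≈ -1.2500)
((26 + n(-3))*(17 + V) + 13)*(-21) = ((26 + 0)*(17 - 5/4) + 13)*(-21) = (26*(63/4) + 13)*(-21) = (819/2 + 13)*(-21) = (845/2)*(-21) = -17745/2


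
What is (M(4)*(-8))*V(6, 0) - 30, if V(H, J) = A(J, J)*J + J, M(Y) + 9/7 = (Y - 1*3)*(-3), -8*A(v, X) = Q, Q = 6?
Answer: -30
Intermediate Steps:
A(v, X) = -¾ (A(v, X) = -⅛*6 = -¾)
M(Y) = 54/7 - 3*Y (M(Y) = -9/7 + (Y - 1*3)*(-3) = -9/7 + (Y - 3)*(-3) = -9/7 + (-3 + Y)*(-3) = -9/7 + (9 - 3*Y) = 54/7 - 3*Y)
V(H, J) = J/4 (V(H, J) = -3*J/4 + J = J/4)
(M(4)*(-8))*V(6, 0) - 30 = ((54/7 - 3*4)*(-8))*((¼)*0) - 30 = ((54/7 - 12)*(-8))*0 - 30 = -30/7*(-8)*0 - 30 = (240/7)*0 - 30 = 0 - 30 = -30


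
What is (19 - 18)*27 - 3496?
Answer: -3469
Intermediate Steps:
(19 - 18)*27 - 3496 = 1*27 - 3496 = 27 - 3496 = -3469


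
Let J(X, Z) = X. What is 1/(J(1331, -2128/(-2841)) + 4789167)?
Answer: 1/4790498 ≈ 2.0875e-7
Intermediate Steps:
1/(J(1331, -2128/(-2841)) + 4789167) = 1/(1331 + 4789167) = 1/4790498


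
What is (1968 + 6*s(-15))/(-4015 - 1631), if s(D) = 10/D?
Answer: -982/2823 ≈ -0.34786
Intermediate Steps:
(1968 + 6*s(-15))/(-4015 - 1631) = (1968 + 6*(10/(-15)))/(-4015 - 1631) = (1968 + 6*(10*(-1/15)))/(-5646) = (1968 + 6*(-⅔))*(-1/5646) = (1968 - 4)*(-1/5646) = 1964*(-1/5646) = -982/2823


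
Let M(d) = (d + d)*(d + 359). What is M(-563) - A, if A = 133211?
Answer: 96493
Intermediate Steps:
M(d) = 2*d*(359 + d) (M(d) = (2*d)*(359 + d) = 2*d*(359 + d))
M(-563) - A = 2*(-563)*(359 - 563) - 1*133211 = 2*(-563)*(-204) - 133211 = 229704 - 133211 = 96493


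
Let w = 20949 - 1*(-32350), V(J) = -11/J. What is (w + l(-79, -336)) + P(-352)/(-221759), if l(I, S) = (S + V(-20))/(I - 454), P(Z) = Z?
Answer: 125997712684511/2363950940 ≈ 53300.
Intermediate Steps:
w = 53299 (w = 20949 + 32350 = 53299)
l(I, S) = (11/20 + S)/(-454 + I) (l(I, S) = (S - 11/(-20))/(I - 454) = (S - 11*(-1/20))/(-454 + I) = (S + 11/20)/(-454 + I) = (11/20 + S)/(-454 + I))
(w + l(-79, -336)) + P(-352)/(-221759) = (53299 + (11/20 - 336)/(-454 - 79)) - 352/(-221759) = (53299 - 6709/20/(-533)) - 352*(-1/221759) = (53299 - 1/533*(-6709/20)) + 352/221759 = (53299 + 6709/10660) + 352/221759 = 568174049/10660 + 352/221759 = 125997712684511/2363950940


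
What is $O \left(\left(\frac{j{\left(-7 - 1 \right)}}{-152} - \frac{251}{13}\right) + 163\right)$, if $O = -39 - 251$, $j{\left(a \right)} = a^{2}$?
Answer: $- \frac{10262520}{247} \approx -41549.0$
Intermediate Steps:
$O = -290$
$O \left(\left(\frac{j{\left(-7 - 1 \right)}}{-152} - \frac{251}{13}\right) + 163\right) = - 290 \left(\left(\frac{\left(-7 - 1\right)^{2}}{-152} - \frac{251}{13}\right) + 163\right) = - 290 \left(\left(\left(-7 - 1\right)^{2} \left(- \frac{1}{152}\right) - \frac{251}{13}\right) + 163\right) = - 290 \left(\left(\left(-8\right)^{2} \left(- \frac{1}{152}\right) - \frac{251}{13}\right) + 163\right) = - 290 \left(\left(64 \left(- \frac{1}{152}\right) - \frac{251}{13}\right) + 163\right) = - 290 \left(\left(- \frac{8}{19} - \frac{251}{13}\right) + 163\right) = - 290 \left(- \frac{4873}{247} + 163\right) = \left(-290\right) \frac{35388}{247} = - \frac{10262520}{247}$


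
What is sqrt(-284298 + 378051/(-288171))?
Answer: I*sqrt(291468305979019)/32019 ≈ 533.2*I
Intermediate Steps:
sqrt(-284298 + 378051/(-288171)) = sqrt(-284298 + 378051*(-1/288171)) = sqrt(-284298 - 126017/96057) = sqrt(-27308939003/96057) = I*sqrt(291468305979019)/32019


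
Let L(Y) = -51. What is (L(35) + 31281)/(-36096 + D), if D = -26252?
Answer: -15615/31174 ≈ -0.50090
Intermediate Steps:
(L(35) + 31281)/(-36096 + D) = (-51 + 31281)/(-36096 - 26252) = 31230/(-62348) = 31230*(-1/62348) = -15615/31174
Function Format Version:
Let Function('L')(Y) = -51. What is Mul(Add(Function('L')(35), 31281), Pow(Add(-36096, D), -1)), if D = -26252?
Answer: Rational(-15615, 31174) ≈ -0.50090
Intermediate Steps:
Mul(Add(Function('L')(35), 31281), Pow(Add(-36096, D), -1)) = Mul(Add(-51, 31281), Pow(Add(-36096, -26252), -1)) = Mul(31230, Pow(-62348, -1)) = Mul(31230, Rational(-1, 62348)) = Rational(-15615, 31174)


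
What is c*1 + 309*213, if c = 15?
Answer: 65832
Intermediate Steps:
c*1 + 309*213 = 15*1 + 309*213 = 15 + 65817 = 65832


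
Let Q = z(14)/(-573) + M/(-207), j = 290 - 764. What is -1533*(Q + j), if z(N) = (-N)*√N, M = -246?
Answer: 16670864/23 - 7154*√14/191 ≈ 7.2468e+5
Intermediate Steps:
z(N) = -N^(3/2)
j = -474
Q = 82/69 + 14*√14/573 (Q = -14^(3/2)/(-573) - 246/(-207) = -14*√14*(-1/573) - 246*(-1/207) = -14*√14*(-1/573) + 82/69 = 14*√14/573 + 82/69 = 82/69 + 14*√14/573 ≈ 1.2798)
-1533*(Q + j) = -1533*((82/69 + 14*√14/573) - 474) = -1533*(-32624/69 + 14*√14/573) = 16670864/23 - 7154*√14/191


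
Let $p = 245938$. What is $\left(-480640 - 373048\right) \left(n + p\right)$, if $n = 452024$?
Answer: $-595841783856$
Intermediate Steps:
$\left(-480640 - 373048\right) \left(n + p\right) = \left(-480640 - 373048\right) \left(452024 + 245938\right) = \left(-853688\right) 697962 = -595841783856$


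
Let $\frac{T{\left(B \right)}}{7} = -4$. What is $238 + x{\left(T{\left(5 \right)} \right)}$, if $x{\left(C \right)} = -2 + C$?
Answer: $208$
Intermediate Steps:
$T{\left(B \right)} = -28$ ($T{\left(B \right)} = 7 \left(-4\right) = -28$)
$238 + x{\left(T{\left(5 \right)} \right)} = 238 - 30 = 208$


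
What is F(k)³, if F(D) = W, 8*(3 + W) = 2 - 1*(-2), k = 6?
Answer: -125/8 ≈ -15.625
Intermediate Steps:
W = -5/2 (W = -3 + (2 - 1*(-2))/8 = -3 + (2 + 2)/8 = -3 + (⅛)*4 = -3 + ½ = -5/2 ≈ -2.5000)
F(D) = -5/2
F(k)³ = (-5/2)³ = -125/8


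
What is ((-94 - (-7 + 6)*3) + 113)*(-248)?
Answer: -5456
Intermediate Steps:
((-94 - (-7 + 6)*3) + 113)*(-248) = ((-94 - (-1)*3) + 113)*(-248) = ((-94 - 1*(-3)) + 113)*(-248) = ((-94 + 3) + 113)*(-248) = (-91 + 113)*(-248) = 22*(-248) = -5456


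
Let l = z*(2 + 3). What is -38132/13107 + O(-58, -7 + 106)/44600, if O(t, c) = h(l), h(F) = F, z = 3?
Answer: -340098119/116914440 ≈ -2.9089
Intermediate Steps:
l = 15 (l = 3*(2 + 3) = 3*5 = 15)
O(t, c) = 15
-38132/13107 + O(-58, -7 + 106)/44600 = -38132/13107 + 15/44600 = -38132*1/13107 + 15*(1/44600) = -38132/13107 + 3/8920 = -340098119/116914440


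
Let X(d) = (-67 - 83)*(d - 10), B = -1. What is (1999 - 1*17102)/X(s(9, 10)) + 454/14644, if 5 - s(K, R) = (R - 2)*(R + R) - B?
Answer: -52465933/91158900 ≈ -0.57554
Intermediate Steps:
s(K, R) = 4 - 2*R*(-2 + R) (s(K, R) = 5 - ((R - 2)*(R + R) - 1*(-1)) = 5 - ((-2 + R)*(2*R) + 1) = 5 - (2*R*(-2 + R) + 1) = 5 - (1 + 2*R*(-2 + R)) = 5 + (-1 - 2*R*(-2 + R)) = 4 - 2*R*(-2 + R))
X(d) = 1500 - 150*d (X(d) = -150*(-10 + d) = 1500 - 150*d)
(1999 - 1*17102)/X(s(9, 10)) + 454/14644 = (1999 - 1*17102)/(1500 - 150*(4 - 2*10² + 4*10)) + 454/14644 = (1999 - 17102)/(1500 - 150*(4 - 2*100 + 40)) + 454*(1/14644) = -15103/(1500 - 150*(4 - 200 + 40)) + 227/7322 = -15103/(1500 - 150*(-156)) + 227/7322 = -15103/(1500 + 23400) + 227/7322 = -15103/24900 + 227/7322 = -52465933/91158900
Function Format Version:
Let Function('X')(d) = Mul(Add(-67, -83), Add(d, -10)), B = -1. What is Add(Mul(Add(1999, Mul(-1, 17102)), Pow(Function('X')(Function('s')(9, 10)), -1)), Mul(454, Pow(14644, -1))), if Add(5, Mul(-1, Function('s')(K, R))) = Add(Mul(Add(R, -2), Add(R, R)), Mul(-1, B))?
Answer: Rational(-52465933, 91158900) ≈ -0.57554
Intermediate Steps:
Function('s')(K, R) = Add(4, Mul(-2, R, Add(-2, R))) (Function('s')(K, R) = Add(5, Mul(-1, Add(Mul(Add(R, -2), Add(R, R)), Mul(-1, -1)))) = Add(5, Mul(-1, Add(Mul(Add(-2, R), Mul(2, R)), 1))) = Add(5, Mul(-1, Add(Mul(2, R, Add(-2, R)), 1))) = Add(5, Mul(-1, Add(1, Mul(2, R, Add(-2, R))))) = Add(5, Add(-1, Mul(-2, R, Add(-2, R)))) = Add(4, Mul(-2, R, Add(-2, R))))
Function('X')(d) = Add(1500, Mul(-150, d)) (Function('X')(d) = Mul(-150, Add(-10, d)) = Add(1500, Mul(-150, d)))
Add(Mul(Add(1999, Mul(-1, 17102)), Pow(Function('X')(Function('s')(9, 10)), -1)), Mul(454, Pow(14644, -1))) = Add(Mul(Add(1999, Mul(-1, 17102)), Pow(Add(1500, Mul(-150, Add(4, Mul(-2, Pow(10, 2)), Mul(4, 10)))), -1)), Mul(454, Pow(14644, -1))) = Add(Mul(Add(1999, -17102), Pow(Add(1500, Mul(-150, Add(4, Mul(-2, 100), 40))), -1)), Mul(454, Rational(1, 14644))) = Add(Mul(-15103, Pow(Add(1500, Mul(-150, Add(4, -200, 40))), -1)), Rational(227, 7322)) = Add(Mul(-15103, Pow(Add(1500, Mul(-150, -156)), -1)), Rational(227, 7322)) = Add(Mul(-15103, Pow(Add(1500, 23400), -1)), Rational(227, 7322)) = Add(Mul(-15103, Pow(24900, -1)), Rational(227, 7322)) = Add(Mul(-15103, Rational(1, 24900)), Rational(227, 7322)) = Add(Rational(-15103, 24900), Rational(227, 7322)) = Rational(-52465933, 91158900)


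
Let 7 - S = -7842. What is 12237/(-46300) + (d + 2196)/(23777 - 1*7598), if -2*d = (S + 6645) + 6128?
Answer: -191235641/249695900 ≈ -0.76587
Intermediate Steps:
S = 7849 (S = 7 - 1*(-7842) = 7 + 7842 = 7849)
d = -10311 (d = -((7849 + 6645) + 6128)/2 = -(14494 + 6128)/2 = -½*20622 = -10311)
12237/(-46300) + (d + 2196)/(23777 - 1*7598) = 12237/(-46300) + (-10311 + 2196)/(23777 - 1*7598) = 12237*(-1/46300) - 8115/(23777 - 7598) = -12237/46300 - 8115/16179 = -12237/46300 - 8115*1/16179 = -12237/46300 - 2705/5393 = -191235641/249695900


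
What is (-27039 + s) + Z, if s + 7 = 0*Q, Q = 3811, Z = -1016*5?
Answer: -32126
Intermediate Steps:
Z = -5080
s = -7 (s = -7 + 0*3811 = -7 + 0 = -7)
(-27039 + s) + Z = (-27039 - 7) - 5080 = -27046 - 5080 = -32126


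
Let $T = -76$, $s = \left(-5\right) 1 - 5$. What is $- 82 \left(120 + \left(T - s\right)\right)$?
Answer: $-4428$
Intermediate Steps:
$s = -10$ ($s = -5 - 5 = -10$)
$- 82 \left(120 + \left(T - s\right)\right) = - 82 \left(120 - 66\right) = \left(-82\right) 54 = -4428$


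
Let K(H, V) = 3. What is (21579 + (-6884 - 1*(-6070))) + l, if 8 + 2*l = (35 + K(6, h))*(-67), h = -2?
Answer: 19488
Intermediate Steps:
l = -1277 (l = -4 + ((35 + 3)*(-67))/2 = -4 + (38*(-67))/2 = -4 + (1/2)*(-2546) = -4 - 1273 = -1277)
(21579 + (-6884 - 1*(-6070))) + l = (21579 + (-6884 - 1*(-6070))) - 1277 = (21579 + (-6884 + 6070)) - 1277 = (21579 - 814) - 1277 = 20765 - 1277 = 19488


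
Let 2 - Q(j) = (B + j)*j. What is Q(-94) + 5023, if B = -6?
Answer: -4375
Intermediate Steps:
Q(j) = 2 - j*(-6 + j) (Q(j) = 2 - (-6 + j)*j = 2 - j*(-6 + j))
Q(-94) + 5023 = (2 - 1*(-94)² + 6*(-94)) + 5023 = (2 - 1*8836 - 564) + 5023 = (2 - 8836 - 564) + 5023 = -9398 + 5023 = -4375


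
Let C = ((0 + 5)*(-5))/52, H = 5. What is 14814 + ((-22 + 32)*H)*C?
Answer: 384539/26 ≈ 14790.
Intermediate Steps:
C = -25/52 (C = (5*(-5))*(1/52) = -25*1/52 = -25/52 ≈ -0.48077)
14814 + ((-22 + 32)*H)*C = 14814 + ((-22 + 32)*5)*(-25/52) = 14814 + (10*5)*(-25/52) = 14814 + 50*(-25/52) = 14814 - 625/26 = 384539/26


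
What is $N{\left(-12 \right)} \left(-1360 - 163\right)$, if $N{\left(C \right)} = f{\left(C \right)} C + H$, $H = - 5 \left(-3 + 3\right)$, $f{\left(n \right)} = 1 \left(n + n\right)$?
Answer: $-438624$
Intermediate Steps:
$f{\left(n \right)} = 2 n$ ($f{\left(n \right)} = 1 \cdot 2 n = 2 n$)
$H = 0$ ($H = \left(-5\right) 0 = 0$)
$N{\left(C \right)} = 2 C^{2}$ ($N{\left(C \right)} = 2 C C + 0 = 2 C^{2} + 0 = 2 C^{2}$)
$N{\left(-12 \right)} \left(-1360 - 163\right) = 2 \left(-12\right)^{2} \left(-1360 - 163\right) = 2 \cdot 144 \left(-1360 - 163\right) = 288 \left(-1523\right) = -438624$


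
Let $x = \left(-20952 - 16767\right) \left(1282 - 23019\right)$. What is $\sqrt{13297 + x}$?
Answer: $20 \sqrt{2049778} \approx 28634.0$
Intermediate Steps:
$x = 819897903$ ($x = \left(-37719\right) \left(-21737\right) = 819897903$)
$\sqrt{13297 + x} = \sqrt{13297 + 819897903} = \sqrt{819911200} = 20 \sqrt{2049778}$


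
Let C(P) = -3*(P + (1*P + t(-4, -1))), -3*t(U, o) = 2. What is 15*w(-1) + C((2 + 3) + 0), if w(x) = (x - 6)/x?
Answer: 77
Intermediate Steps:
t(U, o) = -2/3 (t(U, o) = -1/3*2 = -2/3)
w(x) = (-6 + x)/x
C(P) = 2 - 6*P (C(P) = -3*(P + (1*P - 2/3)) = -3*(P + (P - 2/3)) = -3*(P + (-2/3 + P)) = -3*(-2/3 + 2*P) = 2 - 6*P)
15*w(-1) + C((2 + 3) + 0) = 15*((-6 - 1)/(-1)) + (2 - 6*((2 + 3) + 0)) = 15*(-1*(-7)) + (2 - 6*(5 + 0)) = 15*7 + (2 - 6*5) = 105 + (2 - 30) = 105 - 28 = 77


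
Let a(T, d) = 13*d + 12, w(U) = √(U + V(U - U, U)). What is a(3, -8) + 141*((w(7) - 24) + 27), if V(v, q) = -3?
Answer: 613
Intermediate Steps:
w(U) = √(-3 + U) (w(U) = √(U - 3) = √(-3 + U))
a(T, d) = 12 + 13*d
a(3, -8) + 141*((w(7) - 24) + 27) = (12 + 13*(-8)) + 141*((√(-3 + 7) - 24) + 27) = (12 - 104) + 141*((√4 - 24) + 27) = -92 + 141*((2 - 24) + 27) = -92 + 141*(-22 + 27) = -92 + 141*5 = -92 + 705 = 613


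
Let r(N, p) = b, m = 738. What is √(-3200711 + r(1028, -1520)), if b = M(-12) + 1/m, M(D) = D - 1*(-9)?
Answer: I*√193694408342/246 ≈ 1789.1*I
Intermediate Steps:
M(D) = 9 + D (M(D) = D + 9 = 9 + D)
b = -2213/738 (b = (9 - 12) + 1/738 = -3 + 1/738 = -2213/738 ≈ -2.9986)
r(N, p) = -2213/738
√(-3200711 + r(1028, -1520)) = √(-3200711 - 2213/738) = √(-2362126931/738) = I*√193694408342/246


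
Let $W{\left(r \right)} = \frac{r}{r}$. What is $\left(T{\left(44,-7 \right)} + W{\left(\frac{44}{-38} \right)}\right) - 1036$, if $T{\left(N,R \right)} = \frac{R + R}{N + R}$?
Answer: $- \frac{38309}{37} \approx -1035.4$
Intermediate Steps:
$T{\left(N,R \right)} = \frac{2 R}{N + R}$
$W{\left(r \right)} = 1$
$\left(T{\left(44,-7 \right)} + W{\left(\frac{44}{-38} \right)}\right) - 1036 = \left(2 \left(-7\right) \frac{1}{44 - 7} + 1\right) - 1036 = \left(2 \left(-7\right) \frac{1}{37} + 1\right) - 1036 = \left(- \frac{14}{37} + 1\right) - 1036 = \frac{23}{37} - 1036 = - \frac{38309}{37}$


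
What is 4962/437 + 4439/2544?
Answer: 14563171/1111728 ≈ 13.100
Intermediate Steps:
4962/437 + 4439/2544 = 14563171/1111728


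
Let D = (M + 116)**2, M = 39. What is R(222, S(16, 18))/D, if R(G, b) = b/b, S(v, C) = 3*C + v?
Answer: 1/24025 ≈ 4.1623e-5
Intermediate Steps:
S(v, C) = v + 3*C
R(G, b) = 1
D = 24025 (D = (39 + 116)**2 = 155**2 = 24025)
R(222, S(16, 18))/D = 1/24025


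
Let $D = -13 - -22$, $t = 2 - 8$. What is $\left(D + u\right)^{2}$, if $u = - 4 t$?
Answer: $1089$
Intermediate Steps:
$t = -6$ ($t = 2 - 8 = -6$)
$D = 9$ ($D = -13 + 22 = 9$)
$u = 24$ ($u = \left(-4\right) \left(-6\right) = 24$)
$\left(D + u\right)^{2} = \left(9 + 24\right)^{2} = 33^{2} = 1089$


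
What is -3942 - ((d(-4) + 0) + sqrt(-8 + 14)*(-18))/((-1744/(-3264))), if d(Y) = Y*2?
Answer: -428046/109 + 3672*sqrt(6)/109 ≈ -3844.5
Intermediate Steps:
d(Y) = 2*Y
-3942 - ((d(-4) + 0) + sqrt(-8 + 14)*(-18))/((-1744/(-3264))) = -3942 - ((2*(-4) + 0) + sqrt(-8 + 14)*(-18))/((-1744/(-3264))) = -3942 - ((-8 + 0) + sqrt(6)*(-18))/((-1744*(-1/3264))) = -3942 - (-8 - 18*sqrt(6))/109/204 = -3942 - (-8 - 18*sqrt(6))*204/109 = -3942 - (-1632/109 - 3672*sqrt(6)/109) = -3942 + (1632/109 + 3672*sqrt(6)/109) = -428046/109 + 3672*sqrt(6)/109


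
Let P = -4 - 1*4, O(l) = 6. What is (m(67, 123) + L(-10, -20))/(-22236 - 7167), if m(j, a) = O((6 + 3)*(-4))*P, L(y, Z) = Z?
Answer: 68/29403 ≈ 0.0023127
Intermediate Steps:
P = -8 (P = -4 - 4 = -8)
m(j, a) = -48 (m(j, a) = 6*(-8) = -48)
(m(67, 123) + L(-10, -20))/(-22236 - 7167) = (-48 - 20)/(-22236 - 7167) = -68/(-29403) = -68*(-1/29403) = 68/29403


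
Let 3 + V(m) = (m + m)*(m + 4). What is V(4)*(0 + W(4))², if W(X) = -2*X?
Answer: 3904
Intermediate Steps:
V(m) = -3 + 2*m*(4 + m) (V(m) = -3 + (m + m)*(m + 4) = -3 + (2*m)*(4 + m) = -3 + 2*m*(4 + m))
V(4)*(0 + W(4))² = (-3 + 2*4² + 8*4)*(0 - 2*4)² = (-3 + 2*16 + 32)*(0 - 8)² = (-3 + 32 + 32)*(-8)² = 61*64 = 3904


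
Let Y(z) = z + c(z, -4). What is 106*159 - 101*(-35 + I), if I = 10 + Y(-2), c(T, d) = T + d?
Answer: 20187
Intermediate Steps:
Y(z) = -4 + 2*z (Y(z) = z + (z - 4) = z + (-4 + z) = -4 + 2*z)
I = 2 (I = 10 + (-4 + 2*(-2)) = 10 + (-4 - 4) = 10 - 8 = 2)
106*159 - 101*(-35 + I) = 106*159 - 101*(-35 + 2) = 16854 - 101*(-33) = 16854 - 1*(-3333) = 16854 + 3333 = 20187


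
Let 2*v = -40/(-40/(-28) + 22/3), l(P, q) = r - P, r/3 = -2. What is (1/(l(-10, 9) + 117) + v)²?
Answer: 160250281/30980356 ≈ 5.1726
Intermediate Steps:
r = -6 (r = 3*(-2) = -6)
l(P, q) = -6 - P
v = -105/46 (v = (-40/(-40/(-28) + 22/3))/2 = (-40/(-40*(-1/28) + 22*(⅓)))/2 = (-40/(10/7 + 22/3))/2 = (-40/184/21)/2 = (-40*21/184)/2 = (½)*(-105/23) = -105/46 ≈ -2.2826)
(1/(l(-10, 9) + 117) + v)² = (1/((-6 - 1*(-10)) + 117) - 105/46)² = (1/((-6 + 10) + 117) - 105/46)² = (1/(4 + 117) - 105/46)² = (1/121 - 105/46)² = (-12659/5566)² = 160250281/30980356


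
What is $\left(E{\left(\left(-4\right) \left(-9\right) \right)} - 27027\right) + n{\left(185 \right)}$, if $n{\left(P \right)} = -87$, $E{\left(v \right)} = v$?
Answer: $-27078$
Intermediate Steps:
$\left(E{\left(\left(-4\right) \left(-9\right) \right)} - 27027\right) + n{\left(185 \right)} = \left(\left(-4\right) \left(-9\right) - 27027\right) - 87 = \left(36 - 27027\right) - 87 = -26991 - 87 = -27078$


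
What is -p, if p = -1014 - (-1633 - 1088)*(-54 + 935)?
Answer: -2396187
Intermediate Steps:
p = 2396187 (p = -1014 - (-2721)*881 = -1014 - 1*(-2397201) = -1014 + 2397201 = 2396187)
-p = -1*2396187 = -2396187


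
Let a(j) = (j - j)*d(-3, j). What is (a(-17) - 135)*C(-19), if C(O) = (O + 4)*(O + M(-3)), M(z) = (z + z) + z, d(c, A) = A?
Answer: -56700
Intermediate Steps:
a(j) = 0 (a(j) = (j - j)*j = 0*j = 0)
M(z) = 3*z (M(z) = 2*z + z = 3*z)
C(O) = (-9 + O)*(4 + O) (C(O) = (O + 4)*(O + 3*(-3)) = (4 + O)*(O - 9) = (4 + O)*(-9 + O) = (-9 + O)*(4 + O))
(a(-17) - 135)*C(-19) = (0 - 135)*(-36 + (-19)**2 - 5*(-19)) = -135*(-36 + 361 + 95) = -135*420 = -56700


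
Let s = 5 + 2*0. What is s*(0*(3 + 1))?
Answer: 0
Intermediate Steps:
s = 5 (s = 5 + 0 = 5)
s*(0*(3 + 1)) = 5*(0*(3 + 1)) = 5*(0*4) = 5*0 = 0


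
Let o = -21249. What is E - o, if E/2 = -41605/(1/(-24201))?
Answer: 2013786459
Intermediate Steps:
E = 2013765210 (E = 2*(-41605/(1/(-24201))) = 2*(-41605/(-1/24201)) = 2*(-41605*(-24201)) = 2*1006882605 = 2013765210)
E - o = 2013765210 - 1*(-21249) = 2013765210 + 21249 = 2013786459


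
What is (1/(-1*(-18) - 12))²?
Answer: 1/36 ≈ 0.027778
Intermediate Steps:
(1/(-1*(-18) - 12))² = (1/(18 - 12))² = (1/6)² = (⅙)² = 1/36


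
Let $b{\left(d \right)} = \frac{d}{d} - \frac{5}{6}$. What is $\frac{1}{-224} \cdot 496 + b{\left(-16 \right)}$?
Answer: $- \frac{43}{21} \approx -2.0476$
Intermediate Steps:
$b{\left(d \right)} = \frac{1}{6}$ ($b{\left(d \right)} = 1 - \frac{5}{6} = \frac{1}{6}$)
$\frac{1}{-224} \cdot 496 + b{\left(-16 \right)} = \frac{1}{-224} \cdot 496 + \frac{1}{6} = \left(- \frac{1}{224}\right) 496 + \frac{1}{6} = - \frac{31}{14} + \frac{1}{6} = - \frac{43}{21}$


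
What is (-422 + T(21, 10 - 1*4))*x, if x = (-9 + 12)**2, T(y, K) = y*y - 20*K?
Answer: -909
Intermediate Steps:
T(y, K) = y**2 - 20*K
x = 9 (x = 3**2 = 9)
(-422 + T(21, 10 - 1*4))*x = (-422 + (21**2 - 20*(10 - 1*4)))*9 = (-422 + (441 - 20*(10 - 4)))*9 = (-422 + (441 - 20*6))*9 = (-422 + (441 - 120))*9 = (-422 + 321)*9 = -101*9 = -909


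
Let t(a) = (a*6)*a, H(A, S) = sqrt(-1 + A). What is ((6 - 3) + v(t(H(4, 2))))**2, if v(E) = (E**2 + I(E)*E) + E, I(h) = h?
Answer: 447561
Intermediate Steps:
t(a) = 6*a**2 (t(a) = (6*a)*a = 6*a**2)
v(E) = E + 2*E**2 (v(E) = (E**2 + E*E) + E = (E**2 + E**2) + E = 2*E**2 + E = E + 2*E**2)
((6 - 3) + v(t(H(4, 2))))**2 = ((6 - 3) + (6*(sqrt(-1 + 4))**2)*(1 + 2*(6*(sqrt(-1 + 4))**2)))**2 = (3 + (6*(sqrt(3))**2)*(1 + 2*(6*(sqrt(3))**2)))**2 = (3 + (6*3)*(1 + 2*(6*3)))**2 = (3 + 18*(1 + 2*18))**2 = (3 + 18*(1 + 36))**2 = (3 + 18*37)**2 = (3 + 666)**2 = 669**2 = 447561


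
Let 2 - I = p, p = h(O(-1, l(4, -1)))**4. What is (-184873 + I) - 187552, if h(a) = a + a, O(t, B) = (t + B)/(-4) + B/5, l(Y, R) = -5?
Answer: -372424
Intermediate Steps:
O(t, B) = -t/4 - B/20 (O(t, B) = (B + t)*(-1/4) + B*(1/5) = (-B/4 - t/4) + B/5 = -t/4 - B/20)
h(a) = 2*a
p = 1 (p = (2*(-1/4*(-1) - 1/20*(-5)))**4 = (2*(1/4 + 1/4))**4 = (2*(1/2))**4 = 1**4 = 1)
I = 1 (I = 2 - 1*1 = 2 - 1 = 1)
(-184873 + I) - 187552 = (-184873 + 1) - 187552 = -184872 - 187552 = -372424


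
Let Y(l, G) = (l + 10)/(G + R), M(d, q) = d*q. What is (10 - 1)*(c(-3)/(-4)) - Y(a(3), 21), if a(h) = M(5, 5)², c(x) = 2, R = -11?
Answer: -68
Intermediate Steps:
a(h) = 625 (a(h) = (5*5)² = 25² = 625)
Y(l, G) = (10 + l)/(-11 + G) (Y(l, G) = (l + 10)/(G - 11) = (10 + l)/(-11 + G))
(10 - 1)*(c(-3)/(-4)) - Y(a(3), 21) = (10 - 1)*(2/(-4)) - (10 + 625)/(-11 + 21) = 9*(2*(-¼)) - 635/10 = 9*(-½) - 635/10 = -9/2 - 1*127/2 = -9/2 - 127/2 = -68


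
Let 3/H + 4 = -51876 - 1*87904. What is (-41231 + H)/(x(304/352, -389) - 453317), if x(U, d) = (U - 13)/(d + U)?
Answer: 49213963839673/541086194743264 ≈ 0.090954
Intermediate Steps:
H = -3/139784 (H = 3/(-4 + (-51876 - 1*87904)) = 3/(-4 + (-51876 - 87904)) = 3/(-4 - 139780) = 3/(-139784) = 3*(-1/139784) = -3/139784 ≈ -2.1462e-5)
x(U, d) = (-13 + U)/(U + d)
(-41231 + H)/(x(304/352, -389) - 453317) = (-41231 - 3/139784)/((-13 + 304/352)/(304/352 - 389) - 453317) = -5763434107/(139784*((-13 + 304*(1/352))/(304*(1/352) - 389) - 453317)) = -5763434107/(139784*((-13 + 19/22)/(19/22 - 389) - 453317)) = -5763434107/(139784*(-267/22/(-8539/22) - 453317)) = -5763434107/(139784*(-22/8539*(-267/22) - 453317)) = -5763434107/(139784*(267/8539 - 453317)) = -5763434107/(139784*(-3870873596/8539)) = -5763434107/139784*(-8539/3870873596) = 49213963839673/541086194743264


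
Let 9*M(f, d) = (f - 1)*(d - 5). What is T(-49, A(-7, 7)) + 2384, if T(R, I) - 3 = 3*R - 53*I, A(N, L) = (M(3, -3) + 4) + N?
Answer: 22439/9 ≈ 2493.2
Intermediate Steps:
M(f, d) = (-1 + f)*(-5 + d)/9 (M(f, d) = ((f - 1)*(d - 5))/9 = ((-1 + f)*(-5 + d))/9 = (-1 + f)*(-5 + d)/9)
A(N, L) = 20/9 + N (A(N, L) = ((5/9 - 5/9*3 - ⅑*(-3) + (⅑)*(-3)*3) + 4) + N = ((5/9 - 5/3 + ⅓ - 1) + 4) + N = (-16/9 + 4) + N = 20/9 + N)
T(R, I) = 3 - 53*I + 3*R (T(R, I) = 3 + (3*R - 53*I) = 3 + (-53*I + 3*R) = 3 - 53*I + 3*R)
T(-49, A(-7, 7)) + 2384 = (3 - 53*(20/9 - 7) + 3*(-49)) + 2384 = (3 - 53*(-43/9) - 147) + 2384 = (3 + 2279/9 - 147) + 2384 = 983/9 + 2384 = 22439/9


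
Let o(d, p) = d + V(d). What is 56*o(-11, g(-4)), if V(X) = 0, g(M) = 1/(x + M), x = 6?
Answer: -616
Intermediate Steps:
g(M) = 1/(6 + M)
o(d, p) = d (o(d, p) = d + 0 = d)
56*o(-11, g(-4)) = 56*(-11) = -616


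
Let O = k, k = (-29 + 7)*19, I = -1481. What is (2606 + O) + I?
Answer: 707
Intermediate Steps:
k = -418 (k = -22*19 = -418)
O = -418
(2606 + O) + I = (2606 - 418) - 1481 = 2188 - 1481 = 707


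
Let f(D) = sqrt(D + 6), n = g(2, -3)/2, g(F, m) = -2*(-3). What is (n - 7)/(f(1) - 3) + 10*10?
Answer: 106 + 2*sqrt(7) ≈ 111.29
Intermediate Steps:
g(F, m) = 6
n = 3 (n = 6/2 = 6*(1/2) = 3)
f(D) = sqrt(6 + D)
(n - 7)/(f(1) - 3) + 10*10 = (3 - 7)/(sqrt(6 + 1) - 3) + 10*10 = -4/(sqrt(7) - 3) + 100 = -4/(-3 + sqrt(7)) + 100 = 100 - 4/(-3 + sqrt(7))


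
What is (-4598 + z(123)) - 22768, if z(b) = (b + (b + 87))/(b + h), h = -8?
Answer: -3146757/115 ≈ -27363.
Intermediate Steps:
z(b) = (87 + 2*b)/(-8 + b) (z(b) = (b + (b + 87))/(b - 8) = (b + (87 + b))/(-8 + b) = (87 + 2*b)/(-8 + b))
(-4598 + z(123)) - 22768 = (-4598 + (87 + 2*123)/(-8 + 123)) - 22768 = (-4598 + (87 + 246)/115) - 22768 = (-4598 + (1/115)*333) - 22768 = (-4598 + 333/115) - 22768 = -528437/115 - 22768 = -3146757/115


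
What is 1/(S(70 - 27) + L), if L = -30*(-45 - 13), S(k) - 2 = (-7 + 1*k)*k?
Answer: 1/3290 ≈ 0.00030395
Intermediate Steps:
S(k) = 2 + k*(-7 + k) (S(k) = 2 + (-7 + 1*k)*k = 2 + (-7 + k)*k = 2 + k*(-7 + k))
L = 1740 (L = -30*(-58) = 1740)
1/(S(70 - 27) + L) = 1/((2 + (70 - 27)² - 7*(70 - 27)) + 1740) = 1/((2 + 43² - 7*43) + 1740) = 1/((2 + 1849 - 301) + 1740) = 1/(1550 + 1740) = 1/3290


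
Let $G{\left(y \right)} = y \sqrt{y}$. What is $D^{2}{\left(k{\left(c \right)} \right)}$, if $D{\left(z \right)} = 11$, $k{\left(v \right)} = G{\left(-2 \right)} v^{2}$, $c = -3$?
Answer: $121$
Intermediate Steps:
$G{\left(y \right)} = y^{\frac{3}{2}}$
$k{\left(v \right)} = - 2 i \sqrt{2} v^{2}$ ($k{\left(v \right)} = \left(-2\right)^{\frac{3}{2}} v^{2} = - 2 i \sqrt{2} v^{2}$)
$D^{2}{\left(k{\left(c \right)} \right)} = 11^{2} = 121$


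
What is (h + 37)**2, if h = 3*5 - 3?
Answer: 2401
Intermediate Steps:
h = 12 (h = 15 - 3 = 12)
(h + 37)**2 = (12 + 37)**2 = 49**2 = 2401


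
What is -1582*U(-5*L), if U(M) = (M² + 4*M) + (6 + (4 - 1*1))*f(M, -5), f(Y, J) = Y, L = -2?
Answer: -363860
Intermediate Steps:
U(M) = M² + 13*M (U(M) = (M² + 4*M) + (6 + (4 - 1*1))*M = (M² + 4*M) + (6 + (4 - 1))*M = (M² + 4*M) + (6 + 3)*M = (M² + 4*M) + 9*M = M² + 13*M)
-1582*U(-5*L) = -1582*(-5*(-2))*(13 - 5*(-2)) = -15820*(13 + 10) = -15820*23 = -1582*230 = -363860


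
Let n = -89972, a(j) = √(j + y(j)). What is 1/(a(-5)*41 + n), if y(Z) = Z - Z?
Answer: -89972/8094969189 - 41*I*√5/8094969189 ≈ -1.1115e-5 - 1.1325e-8*I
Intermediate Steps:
y(Z) = 0
a(j) = √j (a(j) = √(j + 0) = √j)
1/(a(-5)*41 + n) = 1/(√(-5)*41 - 89972) = 1/((I*√5)*41 - 89972) = 1/(41*I*√5 - 89972) = 1/(-89972 + 41*I*√5)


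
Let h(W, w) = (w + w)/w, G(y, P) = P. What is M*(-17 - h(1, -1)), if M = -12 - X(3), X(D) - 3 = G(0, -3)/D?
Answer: 266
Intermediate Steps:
h(W, w) = 2 (h(W, w) = (2*w)/w = 2)
X(D) = 3 - 3/D
M = -14 (M = -12 - (3 - 3/3) = -12 - (3 - 3*⅓) = -12 - (3 - 1) = -12 - 1*2 = -12 - 2 = -14)
M*(-17 - h(1, -1)) = -14*(-17 - 1*2) = -14*(-17 - 2) = -14*(-19) = 266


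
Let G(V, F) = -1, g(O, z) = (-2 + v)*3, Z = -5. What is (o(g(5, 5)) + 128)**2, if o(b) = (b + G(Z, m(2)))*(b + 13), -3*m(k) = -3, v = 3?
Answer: 25600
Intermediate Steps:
m(k) = 1 (m(k) = -1/3*(-3) = 1)
g(O, z) = 3 (g(O, z) = (-2 + 3)*3 = 1*3 = 3)
o(b) = (-1 + b)*(13 + b) (o(b) = (b - 1)*(b + 13) = (-1 + b)*(13 + b))
(o(g(5, 5)) + 128)**2 = ((-13 + 3**2 + 12*3) + 128)**2 = ((-13 + 9 + 36) + 128)**2 = (32 + 128)**2 = 160**2 = 25600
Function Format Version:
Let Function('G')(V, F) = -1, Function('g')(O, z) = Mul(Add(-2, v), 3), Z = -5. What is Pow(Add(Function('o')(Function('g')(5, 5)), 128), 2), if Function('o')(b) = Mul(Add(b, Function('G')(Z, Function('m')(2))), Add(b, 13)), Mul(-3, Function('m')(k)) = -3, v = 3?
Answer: 25600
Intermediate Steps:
Function('m')(k) = 1 (Function('m')(k) = Mul(Rational(-1, 3), -3) = 1)
Function('g')(O, z) = 3 (Function('g')(O, z) = Mul(Add(-2, 3), 3) = Mul(1, 3) = 3)
Function('o')(b) = Mul(Add(-1, b), Add(13, b)) (Function('o')(b) = Mul(Add(b, -1), Add(b, 13)) = Mul(Add(-1, b), Add(13, b)))
Pow(Add(Function('o')(Function('g')(5, 5)), 128), 2) = Pow(Add(Add(-13, Pow(3, 2), Mul(12, 3)), 128), 2) = Pow(Add(Add(-13, 9, 36), 128), 2) = Pow(Add(32, 128), 2) = Pow(160, 2) = 25600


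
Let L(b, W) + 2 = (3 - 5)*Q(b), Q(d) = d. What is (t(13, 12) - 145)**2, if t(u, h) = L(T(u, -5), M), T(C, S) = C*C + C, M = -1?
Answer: 261121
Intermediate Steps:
T(C, S) = C + C**2 (T(C, S) = C**2 + C = C + C**2)
L(b, W) = -2 - 2*b (L(b, W) = -2 + (3 - 5)*b = -2 - 2*b)
t(u, h) = -2 - 2*u*(1 + u)
(t(13, 12) - 145)**2 = ((-2 - 2*13*(1 + 13)) - 145)**2 = ((-2 - 2*13*14) - 145)**2 = ((-2 - 364) - 145)**2 = (-366 - 145)**2 = (-511)**2 = 261121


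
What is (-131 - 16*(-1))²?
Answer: 13225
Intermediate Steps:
(-131 - 16*(-1))² = (-131 + 16)² = (-115)² = 13225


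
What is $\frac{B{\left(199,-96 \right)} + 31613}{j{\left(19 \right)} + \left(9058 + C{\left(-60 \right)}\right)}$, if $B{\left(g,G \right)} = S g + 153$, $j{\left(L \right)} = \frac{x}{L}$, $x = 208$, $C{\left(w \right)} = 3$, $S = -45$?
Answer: $\frac{433409}{172367} \approx 2.5145$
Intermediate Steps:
$j{\left(L \right)} = \frac{208}{L}$
$B{\left(g,G \right)} = 153 - 45 g$ ($B{\left(g,G \right)} = - 45 g + 153 = 153 - 45 g$)
$\frac{B{\left(199,-96 \right)} + 31613}{j{\left(19 \right)} + \left(9058 + C{\left(-60 \right)}\right)} = \frac{\left(153 - 8955\right) + 31613}{\frac{208}{19} + \left(9058 + 3\right)} = \frac{\left(153 - 8955\right) + 31613}{208 \cdot \frac{1}{19} + 9061} = \frac{-8802 + 31613}{\frac{208}{19} + 9061} = \frac{22811}{\frac{172367}{19}} = 22811 \cdot \frac{19}{172367} = \frac{433409}{172367}$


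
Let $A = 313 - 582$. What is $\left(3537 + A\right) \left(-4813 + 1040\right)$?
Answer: $-12330164$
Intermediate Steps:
$A = -269$ ($A = 313 - 582 = -269$)
$\left(3537 + A\right) \left(-4813 + 1040\right) = \left(3537 - 269\right) \left(-4813 + 1040\right) = 3268 \left(-3773\right) = -12330164$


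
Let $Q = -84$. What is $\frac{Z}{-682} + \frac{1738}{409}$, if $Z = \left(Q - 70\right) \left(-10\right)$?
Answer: $\frac{25248}{12679} \approx 1.9913$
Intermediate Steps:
$Z = 1540$ ($Z = \left(-84 - 70\right) \left(-10\right) = \left(-154\right) \left(-10\right) = 1540$)
$\frac{Z}{-682} + \frac{1738}{409} = \frac{1540}{-682} + \frac{1738}{409} = 1540 \left(- \frac{1}{682}\right) + 1738 \cdot \frac{1}{409} = - \frac{70}{31} + \frac{1738}{409} = \frac{25248}{12679}$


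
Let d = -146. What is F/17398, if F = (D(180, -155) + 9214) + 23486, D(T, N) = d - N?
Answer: 32709/17398 ≈ 1.8800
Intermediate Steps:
D(T, N) = -146 - N
F = 32709 (F = ((-146 - 1*(-155)) + 9214) + 23486 = ((-146 + 155) + 9214) + 23486 = (9 + 9214) + 23486 = 9223 + 23486 = 32709)
F/17398 = 32709/17398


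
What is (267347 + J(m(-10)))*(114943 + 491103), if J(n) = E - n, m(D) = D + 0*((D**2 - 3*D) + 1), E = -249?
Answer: 161879734968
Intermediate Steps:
m(D) = D (m(D) = D + 0*(1 + D**2 - 3*D) = D + 0 = D)
J(n) = -249 - n
(267347 + J(m(-10)))*(114943 + 491103) = (267347 + (-249 - 1*(-10)))*(114943 + 491103) = (267347 + (-249 + 10))*606046 = (267347 - 239)*606046 = 267108*606046 = 161879734968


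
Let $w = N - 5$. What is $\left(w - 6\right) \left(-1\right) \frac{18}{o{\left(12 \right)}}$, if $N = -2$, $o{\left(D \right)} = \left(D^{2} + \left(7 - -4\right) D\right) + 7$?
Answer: $\frac{234}{283} \approx 0.82685$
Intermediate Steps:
$o{\left(D \right)} = 7 + D^{2} + 11 D$ ($o{\left(D \right)} = \left(D^{2} + \left(7 + 4\right) D\right) + 7 = \left(D^{2} + 11 D\right) + 7 = 7 + D^{2} + 11 D$)
$w = -7$ ($w = -2 - 5 = -7$)
$\left(w - 6\right) \left(-1\right) \frac{18}{o{\left(12 \right)}} = \left(-7 - 6\right) \left(-1\right) \frac{18}{7 + 12^{2} + 11 \cdot 12} = \left(-13\right) \left(-1\right) \frac{18}{7 + 144 + 132} = 13 \cdot \frac{18}{283} = \frac{234}{283}$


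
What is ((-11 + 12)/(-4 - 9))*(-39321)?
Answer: 39321/13 ≈ 3024.7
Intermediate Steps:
((-11 + 12)/(-4 - 9))*(-39321) = (1/(-13))*(-39321) = (1*(-1/13))*(-39321) = -1/13*(-39321) = 39321/13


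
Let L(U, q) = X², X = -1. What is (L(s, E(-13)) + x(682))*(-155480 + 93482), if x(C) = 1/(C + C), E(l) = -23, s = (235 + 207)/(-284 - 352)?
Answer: -42313635/682 ≈ -62043.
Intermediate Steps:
s = -221/318 (s = 442/(-636) = 442*(-1/636) = -221/318 ≈ -0.69497)
L(U, q) = 1 (L(U, q) = (-1)² = 1)
x(C) = 1/(2*C)
(L(s, E(-13)) + x(682))*(-155480 + 93482) = (1 + (½)/682)*(-155480 + 93482) = (1 + (½)*(1/682))*(-61998) = (1 + 1/1364)*(-61998) = (1365/1364)*(-61998) = -42313635/682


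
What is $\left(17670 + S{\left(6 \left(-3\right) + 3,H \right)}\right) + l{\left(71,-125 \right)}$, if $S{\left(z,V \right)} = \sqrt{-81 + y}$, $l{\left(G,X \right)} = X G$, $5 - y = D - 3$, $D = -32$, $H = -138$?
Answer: $8795 + i \sqrt{41} \approx 8795.0 + 6.4031 i$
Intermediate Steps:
$y = 40$ ($y = 5 - \left(-32 - 3\right) = 5 - -35 = 5 + 35 = 40$)
$l{\left(G,X \right)} = G X$
$S{\left(z,V \right)} = i \sqrt{41}$ ($S{\left(z,V \right)} = \sqrt{-81 + 40} = \sqrt{-41} = i \sqrt{41}$)
$\left(17670 + S{\left(6 \left(-3\right) + 3,H \right)}\right) + l{\left(71,-125 \right)} = \left(17670 + i \sqrt{41}\right) + 71 \left(-125\right) = \left(17670 + i \sqrt{41}\right) - 8875 = 8795 + i \sqrt{41}$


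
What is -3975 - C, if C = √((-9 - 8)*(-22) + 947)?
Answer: -3975 - √1321 ≈ -4011.3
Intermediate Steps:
C = √1321 (C = √(-17*(-22) + 947) = √(374 + 947) = √1321 ≈ 36.346)
-3975 - C = -3975 - √1321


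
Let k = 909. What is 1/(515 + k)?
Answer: 1/1424 ≈ 0.00070225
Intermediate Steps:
1/(515 + k) = 1/(515 + 909) = 1/1424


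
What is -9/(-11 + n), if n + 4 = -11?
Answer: 9/26 ≈ 0.34615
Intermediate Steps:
n = -15 (n = -4 - 11 = -15)
-9/(-11 + n) = -9/(-11 - 15) = -9/(-26) = -1/26*(-9) = 9/26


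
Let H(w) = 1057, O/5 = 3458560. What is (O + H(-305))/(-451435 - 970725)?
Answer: -17293857/1422160 ≈ -12.160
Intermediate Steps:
O = 17292800 (O = 5*3458560 = 17292800)
(O + H(-305))/(-451435 - 970725) = (17292800 + 1057)/(-451435 - 970725) = 17293857/(-1422160) = 17293857*(-1/1422160) = -17293857/1422160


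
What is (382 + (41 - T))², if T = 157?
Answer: 70756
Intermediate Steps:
(382 + (41 - T))² = (382 + (41 - 1*157))² = (382 + (41 - 157))² = (382 - 116)² = 266² = 70756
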